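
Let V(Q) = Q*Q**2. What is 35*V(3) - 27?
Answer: 918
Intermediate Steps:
V(Q) = Q**3
35*V(3) - 27 = 35*3**3 - 27 = 35*27 - 27 = 945 - 27 = 918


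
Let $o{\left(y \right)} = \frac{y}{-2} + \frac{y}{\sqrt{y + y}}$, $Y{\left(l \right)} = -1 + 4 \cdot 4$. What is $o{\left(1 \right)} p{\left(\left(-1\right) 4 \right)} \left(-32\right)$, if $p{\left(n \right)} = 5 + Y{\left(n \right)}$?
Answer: $320 - 320 \sqrt{2} \approx -132.55$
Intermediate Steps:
$Y{\left(l \right)} = 15$ ($Y{\left(l \right)} = -1 + 16 = 15$)
$p{\left(n \right)} = 20$ ($p{\left(n \right)} = 5 + 15 = 20$)
$o{\left(y \right)} = - \frac{y}{2} + \frac{\sqrt{2} \sqrt{y}}{2}$ ($o{\left(y \right)} = y \left(- \frac{1}{2}\right) + \frac{y}{\sqrt{2 y}} = - \frac{y}{2} + \frac{y}{\sqrt{2} \sqrt{y}} = - \frac{y}{2} + y \frac{\sqrt{2}}{2 \sqrt{y}} = - \frac{y}{2} + \frac{\sqrt{2} \sqrt{y}}{2}$)
$o{\left(1 \right)} p{\left(\left(-1\right) 4 \right)} \left(-32\right) = \left(\left(- \frac{1}{2}\right) 1 + \frac{\sqrt{2} \sqrt{1}}{2}\right) 20 \left(-32\right) = \left(- \frac{1}{2} + \frac{1}{2} \sqrt{2} \cdot 1\right) 20 \left(-32\right) = \left(- \frac{1}{2} + \frac{\sqrt{2}}{2}\right) 20 \left(-32\right) = \left(-10 + 10 \sqrt{2}\right) \left(-32\right) = 320 - 320 \sqrt{2}$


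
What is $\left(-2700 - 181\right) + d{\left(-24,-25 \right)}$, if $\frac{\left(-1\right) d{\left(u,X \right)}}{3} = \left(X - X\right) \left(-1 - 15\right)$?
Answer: $-2881$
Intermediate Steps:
$d{\left(u,X \right)} = 0$ ($d{\left(u,X \right)} = - 3 \left(X - X\right) \left(-1 - 15\right) = - 3 \cdot 0 \left(-16\right) = \left(-3\right) 0 = 0$)
$\left(-2700 - 181\right) + d{\left(-24,-25 \right)} = \left(-2700 - 181\right) + 0 = -2881 + 0 = -2881$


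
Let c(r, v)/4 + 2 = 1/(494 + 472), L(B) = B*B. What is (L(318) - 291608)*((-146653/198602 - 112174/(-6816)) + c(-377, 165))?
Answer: -2862694438061329/1945902396 ≈ -1.4711e+6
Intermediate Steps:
L(B) = B²
c(r, v) = -3862/483 (c(r, v) = -8 + 4/(494 + 472) = -8 + 4/966 = -8 + 4*(1/966) = -8 + 2/483 = -3862/483)
(L(318) - 291608)*((-146653/198602 - 112174/(-6816)) + c(-377, 165)) = (318² - 291608)*((-146653/198602 - 112174/(-6816)) - 3862/483) = (101124 - 291608)*((-146653*1/198602 - 112174*(-1/6816)) - 3862/483) = -190484*((-146653/198602 + 56087/3408) - 3862/483) = -190484*(5319598475/338417808 - 3862/483) = -190484*420798829643/54485267088 = -2862694438061329/1945902396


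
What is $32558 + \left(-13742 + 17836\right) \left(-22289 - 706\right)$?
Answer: $-94108972$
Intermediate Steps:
$32558 + \left(-13742 + 17836\right) \left(-22289 - 706\right) = 32558 + 4094 \left(-22995\right) = 32558 - 94141530 = -94108972$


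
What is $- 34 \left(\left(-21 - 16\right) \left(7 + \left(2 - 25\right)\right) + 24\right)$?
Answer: $-20944$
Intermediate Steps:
$- 34 \left(\left(-21 - 16\right) \left(7 + \left(2 - 25\right)\right) + 24\right) = - 34 \left(- 37 \left(7 + \left(2 - 25\right)\right) + 24\right) = - 34 \left(- 37 \left(7 - 23\right) + 24\right) = - 34 \left(\left(-37\right) \left(-16\right) + 24\right) = - 34 \left(592 + 24\right) = \left(-34\right) 616 = -20944$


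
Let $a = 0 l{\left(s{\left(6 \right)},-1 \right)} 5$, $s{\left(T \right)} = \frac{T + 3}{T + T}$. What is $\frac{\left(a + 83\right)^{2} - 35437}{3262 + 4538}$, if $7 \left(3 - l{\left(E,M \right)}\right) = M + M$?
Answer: $- \frac{183}{50} \approx -3.66$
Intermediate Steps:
$s{\left(T \right)} = \frac{3 + T}{2 T}$
$l{\left(E,M \right)} = 3 - \frac{2 M}{7}$ ($l{\left(E,M \right)} = 3 - \frac{M + M}{7} = 3 - \frac{2 M}{7}$)
$a = 0$ ($a = 0 \left(3 - - \frac{2}{7}\right) 5 = 0 \left(3 + \frac{2}{7}\right) 5 = 0 \cdot \frac{23}{7} \cdot 5 = 0 \cdot 5 = 0$)
$\frac{\left(a + 83\right)^{2} - 35437}{3262 + 4538} = \frac{\left(0 + 83\right)^{2} - 35437}{3262 + 4538} = \frac{83^{2} - 35437}{7800} = \left(6889 - 35437\right) \frac{1}{7800} = \left(-28548\right) \frac{1}{7800} = - \frac{183}{50}$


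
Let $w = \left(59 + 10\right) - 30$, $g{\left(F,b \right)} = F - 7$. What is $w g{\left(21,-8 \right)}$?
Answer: $546$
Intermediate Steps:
$g{\left(F,b \right)} = -7 + F$
$w = 39$ ($w = 69 - 30 = 39$)
$w g{\left(21,-8 \right)} = 39 \left(-7 + 21\right) = 39 \cdot 14 = 546$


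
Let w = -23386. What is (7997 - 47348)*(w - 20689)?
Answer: 1734395325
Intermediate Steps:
(7997 - 47348)*(w - 20689) = (7997 - 47348)*(-23386 - 20689) = -39351*(-44075) = 1734395325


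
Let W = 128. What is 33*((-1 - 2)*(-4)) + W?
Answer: 524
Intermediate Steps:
33*((-1 - 2)*(-4)) + W = 33*((-1 - 2)*(-4)) + 128 = 33*(-3*(-4)) + 128 = 33*12 + 128 = 396 + 128 = 524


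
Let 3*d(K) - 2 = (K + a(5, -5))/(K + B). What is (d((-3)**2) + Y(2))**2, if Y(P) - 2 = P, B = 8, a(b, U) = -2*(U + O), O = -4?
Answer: 70225/2601 ≈ 26.999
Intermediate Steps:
a(b, U) = 8 - 2*U (a(b, U) = -2*(U - 4) = -2*(-4 + U) = 8 - 2*U)
Y(P) = 2 + P
d(K) = 2/3 + (18 + K)/(3*(8 + K)) (d(K) = 2/3 + ((K + (8 - 2*(-5)))/(K + 8))/3 = 2/3 + ((K + (8 + 10))/(8 + K))/3 = 2/3 + ((K + 18)/(8 + K))/3 = 2/3 + ((18 + K)/(8 + K))/3 = 2/3 + (18 + K)/(3*(8 + K)))
(d((-3)**2) + Y(2))**2 = ((34/3 + (-3)**2)/(8 + (-3)**2) + (2 + 2))**2 = ((34/3 + 9)/(8 + 9) + 4)**2 = ((61/3)/17 + 4)**2 = ((1/17)*(61/3) + 4)**2 = (61/51 + 4)**2 = (265/51)**2 = 70225/2601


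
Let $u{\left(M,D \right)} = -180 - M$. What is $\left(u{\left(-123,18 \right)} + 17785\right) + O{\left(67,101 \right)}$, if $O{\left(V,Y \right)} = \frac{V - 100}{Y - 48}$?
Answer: $\frac{939551}{53} \approx 17727.0$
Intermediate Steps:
$O{\left(V,Y \right)} = \frac{-100 + V}{-48 + Y}$
$\left(u{\left(-123,18 \right)} + 17785\right) + O{\left(67,101 \right)} = \left(\left(-180 - -123\right) + 17785\right) + \frac{-100 + 67}{-48 + 101} = \left(\left(-180 + 123\right) + 17785\right) + \frac{1}{53} \left(-33\right) = \left(-57 + 17785\right) + \frac{1}{53} \left(-33\right) = 17728 - \frac{33}{53} = \frac{939551}{53}$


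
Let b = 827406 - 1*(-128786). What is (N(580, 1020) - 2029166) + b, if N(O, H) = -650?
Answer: -1073624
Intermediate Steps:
b = 956192 (b = 827406 + 128786 = 956192)
(N(580, 1020) - 2029166) + b = (-650 - 2029166) + 956192 = -2029816 + 956192 = -1073624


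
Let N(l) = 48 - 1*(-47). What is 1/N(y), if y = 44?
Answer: 1/95 ≈ 0.010526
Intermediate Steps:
N(l) = 95 (N(l) = 48 + 47 = 95)
1/N(y) = 1/95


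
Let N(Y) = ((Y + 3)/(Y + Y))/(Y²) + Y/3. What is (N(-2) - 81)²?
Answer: 15389929/2304 ≈ 6679.7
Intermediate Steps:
N(Y) = Y/3 + (3 + Y)/(2*Y³) (N(Y) = ((3 + Y)/((2*Y)))/Y² + Y*(⅓) = ((3 + Y)*(1/(2*Y)))/Y² + Y/3 = ((3 + Y)/(2*Y))/Y² + Y/3 = (3 + Y)/(2*Y³) + Y/3 = Y/3 + (3 + Y)/(2*Y³))
(N(-2) - 81)² = ((⅙)*(9 + 2*(-2)⁴ + 3*(-2))/(-2)³ - 81)² = ((⅙)*(-⅛)*(9 + 2*16 - 6) - 81)² = ((⅙)*(-⅛)*(9 + 32 - 6) - 81)² = ((⅙)*(-⅛)*35 - 81)² = (-35/48 - 81)² = (-3923/48)² = 15389929/2304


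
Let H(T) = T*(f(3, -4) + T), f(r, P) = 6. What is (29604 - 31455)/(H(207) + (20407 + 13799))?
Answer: -617/26099 ≈ -0.023641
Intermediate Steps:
H(T) = T*(6 + T)
(29604 - 31455)/(H(207) + (20407 + 13799)) = (29604 - 31455)/(207*(6 + 207) + (20407 + 13799)) = -1851/(207*213 + 34206) = -1851/(44091 + 34206) = -1851/78297 = -1851*1/78297 = -617/26099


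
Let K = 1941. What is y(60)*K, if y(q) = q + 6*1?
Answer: 128106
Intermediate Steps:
y(q) = 6 + q (y(q) = q + 6 = 6 + q)
y(60)*K = (6 + 60)*1941 = 66*1941 = 128106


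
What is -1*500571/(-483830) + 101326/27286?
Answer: 31341569443/6600892690 ≈ 4.7481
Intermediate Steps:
-1*500571/(-483830) + 101326/27286 = -500571*(-1/483830) + 101326*(1/27286) = 500571/483830 + 50663/13643 = 31341569443/6600892690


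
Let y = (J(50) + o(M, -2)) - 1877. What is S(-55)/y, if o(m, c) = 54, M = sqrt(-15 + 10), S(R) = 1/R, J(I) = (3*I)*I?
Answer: -1/312235 ≈ -3.2027e-6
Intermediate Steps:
J(I) = 3*I**2
M = I*sqrt(5) (M = sqrt(-5) = I*sqrt(5) ≈ 2.2361*I)
y = 5677 (y = (3*50**2 + 54) - 1877 = (3*2500 + 54) - 1877 = (7500 + 54) - 1877 = 7554 - 1877 = 5677)
S(-55)/y = 1/(-55*5677) = -1/55*1/5677 = -1/312235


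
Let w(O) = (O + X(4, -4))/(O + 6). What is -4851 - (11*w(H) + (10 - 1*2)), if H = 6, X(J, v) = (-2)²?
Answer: -29209/6 ≈ -4868.2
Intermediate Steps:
X(J, v) = 4
w(O) = (4 + O)/(6 + O) (w(O) = (O + 4)/(O + 6) = (4 + O)/(6 + O))
-4851 - (11*w(H) + (10 - 1*2)) = -4851 - (11*((4 + 6)/(6 + 6)) + (10 - 1*2)) = -4851 - (11*(10/12) + (10 - 2)) = -4851 - (11*((1/12)*10) + 8) = -4851 - (11*(⅚) + 8) = -4851 - (55/6 + 8) = -4851 - 1*103/6 = -4851 - 103/6 = -29209/6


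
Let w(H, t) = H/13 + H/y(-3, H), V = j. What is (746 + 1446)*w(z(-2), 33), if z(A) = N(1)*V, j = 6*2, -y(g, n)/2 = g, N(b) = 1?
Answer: 83296/13 ≈ 6407.4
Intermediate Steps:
y(g, n) = -2*g
j = 12
V = 12
z(A) = 12 (z(A) = 1*12 = 12)
w(H, t) = 19*H/78 (w(H, t) = H/13 + H/((-2*(-3))) = H*(1/13) + H/6 = H/13 + H*(⅙) = H/13 + H/6 = 19*H/78)
(746 + 1446)*w(z(-2), 33) = (746 + 1446)*((19/78)*12) = 2192*(38/13) = 83296/13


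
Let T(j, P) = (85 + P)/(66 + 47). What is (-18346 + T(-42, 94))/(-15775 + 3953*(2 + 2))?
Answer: -2072919/4181 ≈ -495.79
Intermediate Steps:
T(j, P) = 85/113 + P/113 (T(j, P) = (85 + P)/113 = (85 + P)*(1/113) = 85/113 + P/113)
(-18346 + T(-42, 94))/(-15775 + 3953*(2 + 2)) = (-18346 + (85/113 + (1/113)*94))/(-15775 + 3953*(2 + 2)) = (-18346 + (85/113 + 94/113))/(-15775 + 3953*4) = (-18346 + 179/113)/(-15775 + 15812) = -2072919/113/37 = -2072919/113*1/37 = -2072919/4181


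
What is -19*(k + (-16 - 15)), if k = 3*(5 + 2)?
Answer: 190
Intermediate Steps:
k = 21 (k = 3*7 = 21)
-19*(k + (-16 - 15)) = -19*(21 + (-16 - 15)) = -19*(21 - 31) = -19*(-10) = 190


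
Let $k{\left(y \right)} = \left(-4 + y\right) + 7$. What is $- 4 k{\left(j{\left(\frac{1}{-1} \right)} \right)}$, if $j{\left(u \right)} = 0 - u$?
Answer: $-16$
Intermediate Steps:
$j{\left(u \right)} = - u$
$k{\left(y \right)} = 3 + y$
$- 4 k{\left(j{\left(\frac{1}{-1} \right)} \right)} = - 4 \left(3 - \frac{1}{-1}\right) = - 4 \left(3 - -1\right) = - 4 \left(3 + 1\right) = \left(-4\right) 4 = -16$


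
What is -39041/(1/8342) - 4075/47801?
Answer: -15567830735697/47801 ≈ -3.2568e+8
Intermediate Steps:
-39041/(1/8342) - 4075/47801 = -39041/1/8342 - 4075*1/47801 = -39041*8342 - 4075/47801 = -325680022 - 4075/47801 = -15567830735697/47801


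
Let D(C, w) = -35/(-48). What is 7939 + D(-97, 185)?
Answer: 381107/48 ≈ 7939.7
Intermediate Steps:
D(C, w) = 35/48 (D(C, w) = -35*(-1/48) = 35/48)
7939 + D(-97, 185) = 7939 + 35/48 = 381107/48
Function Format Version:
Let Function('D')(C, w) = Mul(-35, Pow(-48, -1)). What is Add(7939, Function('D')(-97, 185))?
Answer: Rational(381107, 48) ≈ 7939.7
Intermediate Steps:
Function('D')(C, w) = Rational(35, 48) (Function('D')(C, w) = Mul(-35, Rational(-1, 48)) = Rational(35, 48))
Add(7939, Function('D')(-97, 185)) = Add(7939, Rational(35, 48)) = Rational(381107, 48)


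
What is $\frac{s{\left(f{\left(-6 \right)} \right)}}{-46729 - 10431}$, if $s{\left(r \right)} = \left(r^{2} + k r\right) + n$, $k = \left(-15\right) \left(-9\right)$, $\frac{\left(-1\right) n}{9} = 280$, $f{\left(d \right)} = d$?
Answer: $\frac{1647}{28580} \approx 0.057628$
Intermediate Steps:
$n = -2520$ ($n = \left(-9\right) 280 = -2520$)
$k = 135$
$s{\left(r \right)} = -2520 + r^{2} + 135 r$ ($s{\left(r \right)} = \left(r^{2} + 135 r\right) - 2520 = -2520 + r^{2} + 135 r$)
$\frac{s{\left(f{\left(-6 \right)} \right)}}{-46729 - 10431} = \frac{-2520 + \left(-6\right)^{2} + 135 \left(-6\right)}{-46729 - 10431} = \frac{-2520 + 36 - 810}{-57160} = \left(-3294\right) \left(- \frac{1}{57160}\right) = \frac{1647}{28580}$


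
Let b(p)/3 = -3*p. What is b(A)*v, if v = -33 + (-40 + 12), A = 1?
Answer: 549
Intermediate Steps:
b(p) = -9*p (b(p) = 3*(-3*p) = -9*p)
v = -61 (v = -33 - 28 = -61)
b(A)*v = -9*1*(-61) = -9*(-61) = 549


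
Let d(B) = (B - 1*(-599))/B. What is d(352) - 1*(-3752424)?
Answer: 1320854199/352 ≈ 3.7524e+6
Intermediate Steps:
d(B) = (599 + B)/B (d(B) = (B + 599)/B = (599 + B)/B)
d(352) - 1*(-3752424) = (599 + 352)/352 - 1*(-3752424) = (1/352)*951 + 3752424 = 951/352 + 3752424 = 1320854199/352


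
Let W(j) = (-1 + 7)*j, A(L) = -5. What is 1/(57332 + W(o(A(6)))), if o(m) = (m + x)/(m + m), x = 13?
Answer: 5/286636 ≈ 1.7444e-5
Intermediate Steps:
o(m) = (13 + m)/(2*m) (o(m) = (m + 13)/(m + m) = (13 + m)/((2*m)) = (13 + m)*(1/(2*m)) = (13 + m)/(2*m))
W(j) = 6*j
1/(57332 + W(o(A(6)))) = 1/(57332 + 6*((1/2)*(13 - 5)/(-5))) = 1/(57332 + 6*((1/2)*(-1/5)*8)) = 1/(57332 + 6*(-4/5)) = 1/(57332 - 24/5) = 1/(286636/5) = 5/286636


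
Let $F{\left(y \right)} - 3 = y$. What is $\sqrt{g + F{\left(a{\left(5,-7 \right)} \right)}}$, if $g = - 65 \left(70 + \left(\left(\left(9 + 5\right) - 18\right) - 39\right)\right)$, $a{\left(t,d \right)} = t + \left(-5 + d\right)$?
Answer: $i \sqrt{1759} \approx 41.94 i$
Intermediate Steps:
$a{\left(t,d \right)} = -5 + d + t$
$F{\left(y \right)} = 3 + y$
$g = -1755$ ($g = - 65 \left(70 + \left(\left(14 - 18\right) - 39\right)\right) = - 65 \left(70 - 43\right) = \left(-65\right) 27 = -1755$)
$\sqrt{g + F{\left(a{\left(5,-7 \right)} \right)}} = \sqrt{-1755 + \left(3 - 7\right)} = \sqrt{-1755 - 4} = \sqrt{-1759} = i \sqrt{1759}$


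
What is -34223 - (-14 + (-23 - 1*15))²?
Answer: -36927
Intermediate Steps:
-34223 - (-14 + (-23 - 1*15))² = -34223 - (-14 + (-23 - 15))² = -34223 - (-14 - 38)² = -34223 - 1*(-52)² = -34223 - 1*2704 = -34223 - 2704 = -36927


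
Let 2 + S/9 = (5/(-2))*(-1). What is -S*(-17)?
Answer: 153/2 ≈ 76.500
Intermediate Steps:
S = 9/2 (S = -18 + 9*((5/(-2))*(-1)) = -18 + 9*((5*(-½))*(-1)) = -18 + 9*(-5/2*(-1)) = -18 + 9*(5/2) = -18 + 45/2 = 9/2 ≈ 4.5000)
-S*(-17) = -1*9/2*(-17) = -9/2*(-17) = 153/2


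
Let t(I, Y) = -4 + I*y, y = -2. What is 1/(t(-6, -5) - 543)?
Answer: -1/535 ≈ -0.0018692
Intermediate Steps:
t(I, Y) = -4 - 2*I (t(I, Y) = -4 + I*(-2) = -4 - 2*I)
1/(t(-6, -5) - 543) = 1/((-4 - 2*(-6)) - 543) = 1/((-4 + 12) - 543) = 1/(8 - 543) = 1/(-535) = -1/535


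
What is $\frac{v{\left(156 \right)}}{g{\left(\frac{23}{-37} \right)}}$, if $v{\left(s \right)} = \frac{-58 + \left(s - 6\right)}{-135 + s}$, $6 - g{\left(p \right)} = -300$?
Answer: $\frac{46}{3213} \approx 0.014317$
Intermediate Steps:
$g{\left(p \right)} = 306$ ($g{\left(p \right)} = 6 - -300 = 6 + 300 = 306$)
$v{\left(s \right)} = \frac{-64 + s}{-135 + s}$ ($v{\left(s \right)} = \frac{-58 + \left(s - 6\right)}{-135 + s} = \frac{-58 + \left(-6 + s\right)}{-135 + s} = \frac{-64 + s}{-135 + s}$)
$\frac{v{\left(156 \right)}}{g{\left(\frac{23}{-37} \right)}} = \frac{\frac{1}{-135 + 156} \left(-64 + 156\right)}{306} = \frac{1}{21} \cdot 92 \cdot \frac{1}{306} = \frac{92}{21} \cdot \frac{1}{306} = \frac{46}{3213}$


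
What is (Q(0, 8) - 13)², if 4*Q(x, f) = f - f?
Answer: 169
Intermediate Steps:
Q(x, f) = 0 (Q(x, f) = (f - f)/4 = (¼)*0 = 0)
(Q(0, 8) - 13)² = (0 - 13)² = (-13)² = 169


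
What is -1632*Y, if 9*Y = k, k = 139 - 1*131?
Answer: -4352/3 ≈ -1450.7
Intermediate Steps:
k = 8 (k = 139 - 131 = 8)
Y = 8/9 (Y = (⅑)*8 = 8/9 ≈ 0.88889)
-1632*Y = -1632*8/9 = -4352/3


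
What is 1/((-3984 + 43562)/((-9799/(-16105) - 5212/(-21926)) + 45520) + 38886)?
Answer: 8037120310867/312538448265027632 ≈ 2.5716e-5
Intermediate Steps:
1/((-3984 + 43562)/((-9799/(-16105) - 5212/(-21926)) + 45520) + 38886) = 1/(39578/((-9799*(-1/16105) - 5212*(-1/21926)) + 45520) + 38886) = 1/(39578/((9799/16105 + 2606/10963) + 45520) + 38886) = 1/(39578/(149396067/176559115 + 45520) + 38886) = 1/(39578/(8037120310867/176559115) + 38886) = 1/(39578*(176559115/8037120310867) + 38886) = 1/(6987856653470/8037120310867 + 38886) = 1/(312538448265027632/8037120310867) = 8037120310867/312538448265027632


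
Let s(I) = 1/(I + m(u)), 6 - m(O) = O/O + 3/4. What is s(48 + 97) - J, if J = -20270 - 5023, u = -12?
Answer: 15099925/597 ≈ 25293.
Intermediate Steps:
J = -25293
m(O) = 17/4 (m(O) = 6 - (O/O + 3/4) = 6 - (1 + 3*(1/4)) = 6 - (1 + 3/4) = 6 - 1*7/4 = 6 - 7/4 = 17/4)
s(I) = 1/(17/4 + I) (s(I) = 1/(I + 17/4) = 1/(17/4 + I))
s(48 + 97) - J = 4/(17 + 4*(48 + 97)) - 1*(-25293) = 4/(17 + 4*145) + 25293 = 4/(17 + 580) + 25293 = 4/597 + 25293 = 15099925/597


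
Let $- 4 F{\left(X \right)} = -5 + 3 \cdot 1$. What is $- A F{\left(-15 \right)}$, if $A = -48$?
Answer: $24$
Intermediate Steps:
$F{\left(X \right)} = \frac{1}{2}$ ($F{\left(X \right)} = - \frac{-5 + 3 \cdot 1}{4} = - \frac{-5 + 3}{4} = \left(- \frac{1}{4}\right) \left(-2\right) = \frac{1}{2}$)
$- A F{\left(-15 \right)} = \left(-1\right) \left(-48\right) \frac{1}{2} = 48 \cdot \frac{1}{2} = 24$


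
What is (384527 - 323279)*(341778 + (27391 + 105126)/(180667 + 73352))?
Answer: 1772481153112384/84673 ≈ 2.0933e+10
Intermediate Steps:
(384527 - 323279)*(341778 + (27391 + 105126)/(180667 + 73352)) = 61248*(341778 + 132517/254019) = 61248*(86818238299/254019) = 1772481153112384/84673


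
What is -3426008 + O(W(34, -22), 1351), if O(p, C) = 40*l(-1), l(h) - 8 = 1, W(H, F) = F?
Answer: -3425648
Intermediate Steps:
l(h) = 9 (l(h) = 8 + 1 = 9)
O(p, C) = 360 (O(p, C) = 40*9 = 360)
-3426008 + O(W(34, -22), 1351) = -3426008 + 360 = -3425648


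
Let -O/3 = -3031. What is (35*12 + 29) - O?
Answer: -8644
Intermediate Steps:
O = 9093 (O = -3*(-3031) = 9093)
(35*12 + 29) - O = (35*12 + 29) - 1*9093 = (420 + 29) - 9093 = 449 - 9093 = -8644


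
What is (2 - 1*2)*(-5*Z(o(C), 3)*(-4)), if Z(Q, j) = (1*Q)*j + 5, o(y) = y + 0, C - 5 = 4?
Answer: 0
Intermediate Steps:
C = 9 (C = 5 + 4 = 9)
o(y) = y
Z(Q, j) = 5 + Q*j (Z(Q, j) = Q*j + 5 = 5 + Q*j)
(2 - 1*2)*(-5*Z(o(C), 3)*(-4)) = (2 - 1*2)*(-5*(5 + 9*3)*(-4)) = (2 - 2)*(-5*(5 + 27)*(-4)) = 0*(-5*32*(-4)) = 0*(-160*(-4)) = 0*640 = 0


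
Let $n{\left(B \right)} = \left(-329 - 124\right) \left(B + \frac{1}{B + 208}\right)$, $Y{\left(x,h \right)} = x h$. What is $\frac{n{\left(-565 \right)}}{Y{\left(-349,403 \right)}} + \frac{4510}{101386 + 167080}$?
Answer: $- \frac{368243082453}{204241525579} \approx -1.803$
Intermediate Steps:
$Y{\left(x,h \right)} = h x$
$n{\left(B \right)} = - 453 B - \frac{453}{208 + B}$ ($n{\left(B \right)} = - 453 \left(B + \frac{1}{208 + B}\right) = - 453 B - \frac{453}{208 + B}$)
$\frac{n{\left(-565 \right)}}{Y{\left(-349,403 \right)}} + \frac{4510}{101386 + 167080} = \frac{453 \frac{1}{208 - 565} \left(-1 - \left(-565\right)^{2} - -117520\right)}{403 \left(-349\right)} + \frac{4510}{101386 + 167080} = \frac{453 \frac{1}{-357} \left(-1 - 319225 + 117520\right)}{-140647} + \frac{4510}{268466} = 453 \left(- \frac{1}{357}\right) \left(-1 - 319225 + 117520\right) \left(- \frac{1}{140647}\right) + 4510 \cdot \frac{1}{268466} = 453 \left(- \frac{1}{357}\right) \left(-201706\right) \left(- \frac{1}{140647}\right) + \frac{205}{12203} = \frac{30457606}{119} \left(- \frac{1}{140647}\right) + \frac{205}{12203} = - \frac{30457606}{16736993} + \frac{205}{12203} = - \frac{368243082453}{204241525579}$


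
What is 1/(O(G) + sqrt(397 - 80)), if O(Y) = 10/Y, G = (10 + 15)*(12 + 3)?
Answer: -150/1783121 + 5625*sqrt(317)/1783121 ≈ 0.056082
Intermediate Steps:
G = 375 (G = 25*15 = 375)
1/(O(G) + sqrt(397 - 80)) = 1/(10/375 + sqrt(397 - 80)) = 1/(10*(1/375) + sqrt(317)) = 1/(2/75 + sqrt(317))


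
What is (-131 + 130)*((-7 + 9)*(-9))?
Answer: 18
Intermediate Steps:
(-131 + 130)*((-7 + 9)*(-9)) = -2*(-9) = -1*(-18) = 18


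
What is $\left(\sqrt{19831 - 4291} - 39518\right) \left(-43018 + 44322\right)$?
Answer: $-51531472 + 2608 \sqrt{3885} \approx -5.1369 \cdot 10^{7}$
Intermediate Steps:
$\left(\sqrt{19831 - 4291} - 39518\right) \left(-43018 + 44322\right) = \left(\sqrt{15540} - 39518\right) 1304 = \left(2 \sqrt{3885} - 39518\right) 1304 = \left(-39518 + 2 \sqrt{3885}\right) 1304 = -51531472 + 2608 \sqrt{3885}$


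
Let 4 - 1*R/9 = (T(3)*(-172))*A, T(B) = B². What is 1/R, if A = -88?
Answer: -1/1225980 ≈ -8.1567e-7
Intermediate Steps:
R = -1225980 (R = 36 - 9*3²*(-172)*(-88) = 36 - 9*9*(-172)*(-88) = 36 - (-13932)*(-88) = 36 - 9*136224 = 36 - 1226016 = -1225980)
1/R = 1/(-1225980) = -1/1225980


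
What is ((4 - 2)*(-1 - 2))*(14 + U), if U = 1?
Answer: -90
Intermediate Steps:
((4 - 2)*(-1 - 2))*(14 + U) = ((4 - 2)*(-1 - 2))*(14 + 1) = (2*(-3))*15 = -6*15 = -90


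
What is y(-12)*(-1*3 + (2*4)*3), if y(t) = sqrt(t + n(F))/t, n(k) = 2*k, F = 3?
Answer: -7*I*sqrt(6)/4 ≈ -4.2866*I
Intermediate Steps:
y(t) = sqrt(6 + t)/t (y(t) = sqrt(t + 2*3)/t = sqrt(t + 6)/t = sqrt(6 + t)/t)
y(-12)*(-1*3 + (2*4)*3) = (sqrt(6 - 12)/(-12))*(-1*3 + (2*4)*3) = (-I*sqrt(6)/12)*(-3 + 8*3) = (-I*sqrt(6)/12)*(-3 + 24) = -I*sqrt(6)/12*21 = -7*I*sqrt(6)/4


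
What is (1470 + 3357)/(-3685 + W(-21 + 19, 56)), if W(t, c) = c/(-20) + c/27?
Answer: -651645/497573 ≈ -1.3096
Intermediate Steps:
W(t, c) = -7*c/540 (W(t, c) = c*(-1/20) + c*(1/27) = -c/20 + c/27 = -7*c/540)
(1470 + 3357)/(-3685 + W(-21 + 19, 56)) = (1470 + 3357)/(-3685 - 7/540*56) = 4827/(-3685 - 98/135) = 4827/(-497573/135) = 4827*(-135/497573) = -651645/497573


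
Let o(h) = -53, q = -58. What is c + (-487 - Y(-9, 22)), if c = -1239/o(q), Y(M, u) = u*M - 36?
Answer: -12170/53 ≈ -229.62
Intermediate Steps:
Y(M, u) = -36 + M*u (Y(M, u) = M*u - 36 = -36 + M*u)
c = 1239/53 (c = -1239/(-53) = -1239*(-1/53) = 1239/53 ≈ 23.377)
c + (-487 - Y(-9, 22)) = 1239/53 + (-487 - (-36 - 9*22)) = 1239/53 + (-487 - (-36 - 198)) = 1239/53 + (-487 - 1*(-234)) = 1239/53 + (-487 + 234) = 1239/53 - 253 = -12170/53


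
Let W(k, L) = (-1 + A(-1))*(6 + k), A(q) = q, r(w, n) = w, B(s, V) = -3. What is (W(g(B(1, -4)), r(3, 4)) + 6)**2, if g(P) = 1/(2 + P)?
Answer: 16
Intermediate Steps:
W(k, L) = -12 - 2*k (W(k, L) = (-1 - 1)*(6 + k) = -2*(6 + k) = -12 - 2*k)
(W(g(B(1, -4)), r(3, 4)) + 6)**2 = ((-12 - 2/(2 - 3)) + 6)**2 = ((-12 - 2/(-1)) + 6)**2 = ((-12 - 2*(-1)) + 6)**2 = ((-12 + 2) + 6)**2 = (-10 + 6)**2 = (-4)**2 = 16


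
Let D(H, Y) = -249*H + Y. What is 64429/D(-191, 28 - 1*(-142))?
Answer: 64429/47729 ≈ 1.3499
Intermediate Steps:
D(H, Y) = Y - 249*H
64429/D(-191, 28 - 1*(-142)) = 64429/((28 - 1*(-142)) - 249*(-191)) = 64429/((28 + 142) + 47559) = 64429/(170 + 47559) = 64429/47729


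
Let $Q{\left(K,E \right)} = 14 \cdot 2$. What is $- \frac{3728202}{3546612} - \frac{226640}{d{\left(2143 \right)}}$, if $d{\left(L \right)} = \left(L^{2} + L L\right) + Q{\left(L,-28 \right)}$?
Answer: $- \frac{973529545187}{904871354742} \approx -1.0759$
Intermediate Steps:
$Q{\left(K,E \right)} = 28$
$d{\left(L \right)} = 28 + 2 L^{2}$ ($d{\left(L \right)} = \left(L^{2} + L L\right) + 28 = \left(L^{2} + L^{2}\right) + 28 = 2 L^{2} + 28 = 28 + 2 L^{2}$)
$- \frac{3728202}{3546612} - \frac{226640}{d{\left(2143 \right)}} = - \frac{3728202}{3546612} - \frac{226640}{28 + 2 \cdot 2143^{2}} = \left(-3728202\right) \frac{1}{3546612} - \frac{226640}{28 + 2 \cdot 4592449} = - \frac{621367}{591102} - \frac{226640}{28 + 9184898} = - \frac{621367}{591102} - \frac{226640}{9184926} = - \frac{621367}{591102} - \frac{113320}{4592463} = - \frac{973529545187}{904871354742}$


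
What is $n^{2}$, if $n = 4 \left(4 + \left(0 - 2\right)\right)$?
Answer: $64$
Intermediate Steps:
$n = 8$ ($n = 4 \left(4 + \left(0 - 2\right)\right) = 4 \left(4 - 2\right) = 4 \cdot 2 = 8$)
$n^{2} = 8^{2} = 64$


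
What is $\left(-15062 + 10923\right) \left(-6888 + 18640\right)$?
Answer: $-48641528$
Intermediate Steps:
$\left(-15062 + 10923\right) \left(-6888 + 18640\right) = \left(-4139\right) 11752 = -48641528$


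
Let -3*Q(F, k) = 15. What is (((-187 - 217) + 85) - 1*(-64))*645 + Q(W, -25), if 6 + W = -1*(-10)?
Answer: -164480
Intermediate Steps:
W = 4 (W = -6 - 1*(-10) = -6 + 10 = 4)
Q(F, k) = -5 (Q(F, k) = -⅓*15 = -5)
(((-187 - 217) + 85) - 1*(-64))*645 + Q(W, -25) = (((-187 - 217) + 85) - 1*(-64))*645 - 5 = ((-404 + 85) + 64)*645 - 5 = (-319 + 64)*645 - 5 = -255*645 - 5 = -164475 - 5 = -164480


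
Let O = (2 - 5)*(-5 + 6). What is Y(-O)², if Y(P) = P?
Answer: 9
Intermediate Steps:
O = -3 (O = -3*1 = -3)
Y(-O)² = (-1*(-3))² = 3² = 9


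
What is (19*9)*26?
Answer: 4446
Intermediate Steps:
(19*9)*26 = 171*26 = 4446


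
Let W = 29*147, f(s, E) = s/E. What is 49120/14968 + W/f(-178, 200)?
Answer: -797060840/166519 ≈ -4786.6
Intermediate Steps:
W = 4263
49120/14968 + W/f(-178, 200) = 49120/14968 + 4263/((-178/200)) = 49120*(1/14968) + 4263/((-178*1/200)) = 6140/1871 + 4263/(-89/100) = 6140/1871 + 4263*(-100/89) = 6140/1871 - 426300/89 = -797060840/166519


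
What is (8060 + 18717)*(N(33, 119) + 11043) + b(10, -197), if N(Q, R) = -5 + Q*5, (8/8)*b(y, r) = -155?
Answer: 299982576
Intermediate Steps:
b(y, r) = -155
N(Q, R) = -5 + 5*Q
(8060 + 18717)*(N(33, 119) + 11043) + b(10, -197) = (8060 + 18717)*((-5 + 5*33) + 11043) - 155 = 26777*((-5 + 165) + 11043) - 155 = 26777*(160 + 11043) - 155 = 26777*11203 - 155 = 299982731 - 155 = 299982576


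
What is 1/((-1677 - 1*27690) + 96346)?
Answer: 1/66979 ≈ 1.4930e-5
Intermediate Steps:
1/((-1677 - 1*27690) + 96346) = 1/((-1677 - 27690) + 96346) = 1/(-29367 + 96346) = 1/66979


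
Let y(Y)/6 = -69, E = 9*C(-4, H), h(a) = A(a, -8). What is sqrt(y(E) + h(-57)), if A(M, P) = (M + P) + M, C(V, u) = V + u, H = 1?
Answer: 2*I*sqrt(134) ≈ 23.152*I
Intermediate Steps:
A(M, P) = P + 2*M
h(a) = -8 + 2*a
E = -27 (E = 9*(-4 + 1) = 9*(-3) = -27)
y(Y) = -414 (y(Y) = 6*(-69) = -414)
sqrt(y(E) + h(-57)) = sqrt(-414 + (-8 + 2*(-57))) = sqrt(-414 + (-8 - 114)) = sqrt(-414 - 122) = sqrt(-536) = 2*I*sqrt(134)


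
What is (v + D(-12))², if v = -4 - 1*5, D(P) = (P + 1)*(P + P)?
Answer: 65025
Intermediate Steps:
D(P) = 2*P*(1 + P) (D(P) = (1 + P)*(2*P) = 2*P*(1 + P))
v = -9 (v = -4 - 5 = -9)
(v + D(-12))² = (-9 + 2*(-12)*(1 - 12))² = (-9 + 2*(-12)*(-11))² = (-9 + 264)² = 255² = 65025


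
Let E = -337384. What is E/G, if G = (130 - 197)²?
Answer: -337384/4489 ≈ -75.158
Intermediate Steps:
G = 4489 (G = (-67)² = 4489)
E/G = -337384/4489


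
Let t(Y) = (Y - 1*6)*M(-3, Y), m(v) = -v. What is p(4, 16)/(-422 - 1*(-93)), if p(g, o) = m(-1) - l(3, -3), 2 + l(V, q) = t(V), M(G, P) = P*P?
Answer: -30/329 ≈ -0.091185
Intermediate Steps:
M(G, P) = P**2
t(Y) = Y**2*(-6 + Y) (t(Y) = (Y - 1*6)*Y**2 = (Y - 6)*Y**2 = (-6 + Y)*Y**2 = Y**2*(-6 + Y))
l(V, q) = -2 + V**2*(-6 + V)
p(g, o) = 30 (p(g, o) = -1*(-1) - (-2 + 3**2*(-6 + 3)) = 1 - (-2 + 9*(-3)) = 1 - (-2 - 27) = 1 - 1*(-29) = 1 + 29 = 30)
p(4, 16)/(-422 - 1*(-93)) = 30/(-422 - 1*(-93)) = 30/(-422 + 93) = 30/(-329) = 30*(-1/329) = -30/329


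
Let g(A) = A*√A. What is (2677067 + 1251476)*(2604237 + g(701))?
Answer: 10230857036691 + 2753908643*√701 ≈ 1.0304e+13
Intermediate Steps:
g(A) = A^(3/2)
(2677067 + 1251476)*(2604237 + g(701)) = (2677067 + 1251476)*(2604237 + 701^(3/2)) = 3928543*(2604237 + 701*√701) = 10230857036691 + 2753908643*√701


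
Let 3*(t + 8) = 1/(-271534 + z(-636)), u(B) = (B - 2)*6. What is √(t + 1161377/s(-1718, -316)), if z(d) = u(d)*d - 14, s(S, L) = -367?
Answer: I*√499819219511493158205/396921510 ≈ 56.325*I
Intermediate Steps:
u(B) = -12 + 6*B (u(B) = (-2 + B)*6 = -12 + 6*B)
z(d) = -14 + d*(-12 + 6*d) (z(d) = (-12 + 6*d)*d - 14 = d*(-12 + 6*d) - 14 = -14 + d*(-12 + 6*d))
t = -51913439/6489180 (t = -8 + 1/(3*(-271534 + (-14 + 6*(-636)*(-2 - 636)))) = -8 + 1/(3*(-271534 + (-14 + 6*(-636)*(-638)))) = -8 + 1/(3*(-271534 + (-14 + 2434608))) = -8 + 1/(3*(-271534 + 2434594)) = -8 + (⅓)/2163060 = -8 + (⅓)*(1/2163060) = -8 + 1/6489180 = -51913439/6489180 ≈ -8.0000)
√(t + 1161377/s(-1718, -316)) = √(-51913439/6489180 + 1161377/(-367)) = √(-51913439/6489180 + 1161377*(-1/367)) = √(-51913439/6489180 - 1161377/367) = √(-7555436632973/2381529060) = I*√499819219511493158205/396921510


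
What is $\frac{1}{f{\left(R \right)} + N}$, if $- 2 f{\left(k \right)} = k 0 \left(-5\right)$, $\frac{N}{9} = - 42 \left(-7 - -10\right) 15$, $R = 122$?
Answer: $- \frac{1}{17010} \approx -5.8789 \cdot 10^{-5}$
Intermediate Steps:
$N = -17010$ ($N = 9 - 42 \left(-7 - -10\right) 15 = 9 - 42 \left(-7 + 10\right) 15 = 9 \left(-42\right) 3 \cdot 15 = 9 \left(\left(-126\right) 15\right) = 9 \left(-1890\right) = -17010$)
$f{\left(k \right)} = 0$ ($f{\left(k \right)} = - \frac{k 0 \left(-5\right)}{2} = - \frac{k 0}{2} = \left(- \frac{1}{2}\right) 0 = 0$)
$\frac{1}{f{\left(R \right)} + N} = \frac{1}{0 - 17010} = \frac{1}{-17010} = - \frac{1}{17010}$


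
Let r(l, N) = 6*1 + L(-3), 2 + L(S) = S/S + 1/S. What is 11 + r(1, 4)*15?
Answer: 81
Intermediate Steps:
L(S) = -1 + 1/S (L(S) = -2 + (S/S + 1/S) = -2 + (1 + 1/S) = -1 + 1/S)
r(l, N) = 14/3 (r(l, N) = 6*1 + (1 - 1*(-3))/(-3) = 6 - (1 + 3)/3 = 6 - ⅓*4 = 6 - 4/3 = 14/3)
11 + r(1, 4)*15 = 11 + (14/3)*15 = 11 + 70 = 81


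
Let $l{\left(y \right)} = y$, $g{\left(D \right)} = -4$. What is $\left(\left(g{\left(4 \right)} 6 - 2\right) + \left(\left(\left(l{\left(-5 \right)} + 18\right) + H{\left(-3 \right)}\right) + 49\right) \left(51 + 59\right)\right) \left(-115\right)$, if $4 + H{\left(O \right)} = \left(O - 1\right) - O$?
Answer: $-718060$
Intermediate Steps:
$H{\left(O \right)} = -5$ ($H{\left(O \right)} = -4 + \left(\left(O - 1\right) - O\right) = -4 + \left(\left(-1 + O\right) - O\right) = -4 - 1 = -5$)
$\left(\left(g{\left(4 \right)} 6 - 2\right) + \left(\left(\left(l{\left(-5 \right)} + 18\right) + H{\left(-3 \right)}\right) + 49\right) \left(51 + 59\right)\right) \left(-115\right) = \left(\left(\left(-4\right) 6 - 2\right) + \left(\left(\left(-5 + 18\right) - 5\right) + 49\right) \left(51 + 59\right)\right) \left(-115\right) = \left(\left(-24 - 2\right) + \left(\left(13 - 5\right) + 49\right) 110\right) \left(-115\right) = \left(-26 + \left(8 + 49\right) 110\right) \left(-115\right) = \left(-26 + 57 \cdot 110\right) \left(-115\right) = \left(-26 + 6270\right) \left(-115\right) = 6244 \left(-115\right) = -718060$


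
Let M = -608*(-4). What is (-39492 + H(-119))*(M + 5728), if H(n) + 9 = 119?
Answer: -321357120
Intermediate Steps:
M = 2432
H(n) = 110 (H(n) = -9 + 119 = 110)
(-39492 + H(-119))*(M + 5728) = (-39492 + 110)*(2432 + 5728) = -39382*8160 = -321357120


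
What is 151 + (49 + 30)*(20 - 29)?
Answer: -560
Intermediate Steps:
151 + (49 + 30)*(20 - 29) = 151 + 79*(-9) = 151 - 711 = -560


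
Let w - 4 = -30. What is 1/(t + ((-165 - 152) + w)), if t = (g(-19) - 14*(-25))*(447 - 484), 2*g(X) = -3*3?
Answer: -2/26253 ≈ -7.6182e-5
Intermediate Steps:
g(X) = -9/2 (g(X) = (-3*3)/2 = (1/2)*(-9) = -9/2)
w = -26 (w = 4 - 30 = -26)
t = -25567/2 (t = (-9/2 - 14*(-25))*(447 - 484) = (-9/2 + 350)*(-37) = (691/2)*(-37) = -25567/2 ≈ -12784.)
1/(t + ((-165 - 152) + w)) = 1/(-25567/2 + ((-165 - 152) - 26)) = 1/(-25567/2 + (-317 - 26)) = 1/(-25567/2 - 343) = 1/(-26253/2) = -2/26253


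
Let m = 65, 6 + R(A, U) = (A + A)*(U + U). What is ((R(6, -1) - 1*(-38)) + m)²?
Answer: 5329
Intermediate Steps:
R(A, U) = -6 + 4*A*U (R(A, U) = -6 + (A + A)*(U + U) = -6 + (2*A)*(2*U) = -6 + 4*A*U)
((R(6, -1) - 1*(-38)) + m)² = (((-6 + 4*6*(-1)) - 1*(-38)) + 65)² = (((-6 - 24) + 38) + 65)² = ((-30 + 38) + 65)² = (8 + 65)² = 73² = 5329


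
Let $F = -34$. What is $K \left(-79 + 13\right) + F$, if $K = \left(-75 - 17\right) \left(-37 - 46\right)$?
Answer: $-504010$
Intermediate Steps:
$K = 7636$ ($K = \left(-92\right) \left(-83\right) = 7636$)
$K \left(-79 + 13\right) + F = 7636 \left(-79 + 13\right) - 34 = 7636 \left(-66\right) - 34 = -503976 - 34 = -504010$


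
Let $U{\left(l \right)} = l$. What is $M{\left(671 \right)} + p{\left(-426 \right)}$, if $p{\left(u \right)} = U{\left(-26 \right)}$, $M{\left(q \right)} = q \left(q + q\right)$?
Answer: $900456$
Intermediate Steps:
$M{\left(q \right)} = 2 q^{2}$ ($M{\left(q \right)} = q 2 q = 2 q^{2}$)
$p{\left(u \right)} = -26$
$M{\left(671 \right)} + p{\left(-426 \right)} = 2 \cdot 671^{2} - 26 = 2 \cdot 450241 - 26 = 900482 - 26 = 900456$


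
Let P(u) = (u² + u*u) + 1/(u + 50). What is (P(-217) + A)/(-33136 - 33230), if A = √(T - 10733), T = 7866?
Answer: -1747525/1231458 - I*√2867/66366 ≈ -1.4191 - 0.0008068*I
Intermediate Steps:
P(u) = 1/(50 + u) + 2*u² (P(u) = (u² + u²) + 1/(50 + u) = 2*u² + 1/(50 + u) = 1/(50 + u) + 2*u²)
A = I*√2867 (A = √(7866 - 10733) = √(-2867) = I*√2867 ≈ 53.544*I)
(P(-217) + A)/(-33136 - 33230) = ((1 + 2*(-217)³ + 100*(-217)²)/(50 - 217) + I*√2867)/(-33136 - 33230) = ((1 + 2*(-10218313) + 100*47089)/(-167) + I*√2867)/(-66366) = (-(1 - 20436626 + 4708900)/167 + I*√2867)*(-1/66366) = (-1/167*(-15727725) + I*√2867)*(-1/66366) = (15727725/167 + I*√2867)*(-1/66366) = -1747525/1231458 - I*√2867/66366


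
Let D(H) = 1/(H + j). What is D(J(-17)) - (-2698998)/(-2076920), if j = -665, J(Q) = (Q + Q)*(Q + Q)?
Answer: -661565549/509883860 ≈ -1.2975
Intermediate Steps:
J(Q) = 4*Q**2 (J(Q) = (2*Q)*(2*Q) = 4*Q**2)
D(H) = 1/(-665 + H) (D(H) = 1/(H - 665) = 1/(-665 + H))
D(J(-17)) - (-2698998)/(-2076920) = 1/(-665 + 4*(-17)**2) - (-2698998)/(-2076920) = 1/(-665 + 4*289) - (-2698998)*(-1)/2076920 = 1/(-665 + 1156) - 1*1349499/1038460 = 1/491 - 1349499/1038460 = -661565549/509883860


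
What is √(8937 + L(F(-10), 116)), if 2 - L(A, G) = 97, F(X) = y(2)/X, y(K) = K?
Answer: √8842 ≈ 94.032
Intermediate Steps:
F(X) = 2/X
L(A, G) = -95 (L(A, G) = 2 - 1*97 = 2 - 97 = -95)
√(8937 + L(F(-10), 116)) = √(8937 - 95) = √8842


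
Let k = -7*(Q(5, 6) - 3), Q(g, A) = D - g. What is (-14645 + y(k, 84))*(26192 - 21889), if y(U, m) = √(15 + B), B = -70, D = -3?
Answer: -63017435 + 4303*I*√55 ≈ -6.3017e+7 + 31912.0*I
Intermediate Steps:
Q(g, A) = -3 - g
k = 77 (k = -7*((-3 - 1*5) - 3) = -7*((-3 - 5) - 3) = -7*(-8 - 3) = -7*(-11) = 77)
y(U, m) = I*√55 (y(U, m) = √(15 - 70) = √(-55) = I*√55)
(-14645 + y(k, 84))*(26192 - 21889) = (-14645 + I*√55)*(26192 - 21889) = (-14645 + I*√55)*4303 = -63017435 + 4303*I*√55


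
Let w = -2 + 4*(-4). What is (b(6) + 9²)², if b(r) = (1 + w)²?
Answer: 136900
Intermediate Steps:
w = -18 (w = -2 - 16 = -18)
b(r) = 289 (b(r) = (1 - 18)² = (-17)² = 289)
(b(6) + 9²)² = (289 + 9²)² = (289 + 81)² = 370² = 136900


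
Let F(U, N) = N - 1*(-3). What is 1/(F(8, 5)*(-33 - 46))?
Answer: -1/632 ≈ -0.0015823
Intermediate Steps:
F(U, N) = 3 + N (F(U, N) = N + 3 = 3 + N)
1/(F(8, 5)*(-33 - 46)) = 1/((3 + 5)*(-33 - 46)) = 1/(8*(-79)) = 1/(-632) = -1/632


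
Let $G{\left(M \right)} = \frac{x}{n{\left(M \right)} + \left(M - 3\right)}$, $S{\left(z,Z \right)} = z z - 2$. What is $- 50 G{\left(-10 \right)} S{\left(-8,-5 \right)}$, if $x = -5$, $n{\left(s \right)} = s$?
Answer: $- \frac{15500}{23} \approx -673.91$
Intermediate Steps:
$S{\left(z,Z \right)} = -2 + z^{2}$ ($S{\left(z,Z \right)} = z^{2} - 2 = -2 + z^{2}$)
$G{\left(M \right)} = - \frac{5}{-3 + 2 M}$ ($G{\left(M \right)} = - \frac{5}{M + \left(M - 3\right)} = - \frac{5}{M + \left(-3 + M\right)} = - \frac{5}{-3 + 2 M}$)
$- 50 G{\left(-10 \right)} S{\left(-8,-5 \right)} = - 50 \left(- \frac{5}{-3 + 2 \left(-10\right)}\right) \left(-2 + \left(-8\right)^{2}\right) = - 50 \left(- \frac{5}{-3 - 20}\right) \left(-2 + 64\right) = - 50 \left(- \frac{5}{-23}\right) 62 = - 50 \left(\left(-5\right) \left(- \frac{1}{23}\right)\right) 62 = \left(-50\right) \frac{5}{23} \cdot 62 = \left(- \frac{250}{23}\right) 62 = - \frac{15500}{23}$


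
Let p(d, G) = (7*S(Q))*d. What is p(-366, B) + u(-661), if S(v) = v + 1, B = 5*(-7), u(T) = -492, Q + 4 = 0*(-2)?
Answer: 7194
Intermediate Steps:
Q = -4 (Q = -4 + 0*(-2) = -4 + 0 = -4)
B = -35
S(v) = 1 + v
p(d, G) = -21*d (p(d, G) = (7*(1 - 4))*d = (7*(-3))*d = -21*d)
p(-366, B) + u(-661) = -21*(-366) - 492 = 7686 - 492 = 7194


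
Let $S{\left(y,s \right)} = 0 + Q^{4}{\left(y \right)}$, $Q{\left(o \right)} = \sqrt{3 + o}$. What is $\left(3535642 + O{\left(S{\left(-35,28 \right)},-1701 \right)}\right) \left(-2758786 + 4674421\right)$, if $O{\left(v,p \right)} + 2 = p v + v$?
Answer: $3438258323400$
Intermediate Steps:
$S{\left(y,s \right)} = \left(3 + y\right)^{2}$ ($S{\left(y,s \right)} = 0 + \left(\sqrt{3 + y}\right)^{4} = 0 + \left(3 + y\right)^{2} = \left(3 + y\right)^{2}$)
$O{\left(v,p \right)} = -2 + v + p v$ ($O{\left(v,p \right)} = -2 + \left(p v + v\right) = -2 + \left(v + p v\right) = -2 + v + p v$)
$\left(3535642 + O{\left(S{\left(-35,28 \right)},-1701 \right)}\right) \left(-2758786 + 4674421\right) = \left(3535642 - \left(2 + 1700 \left(3 - 35\right)^{2}\right)\right) \left(-2758786 + 4674421\right) = \left(3535642 - \left(2 + 1740800\right)\right) 1915635 = \left(3535642 - 1740802\right) 1915635 = 1794840 \cdot 1915635 = 3438258323400$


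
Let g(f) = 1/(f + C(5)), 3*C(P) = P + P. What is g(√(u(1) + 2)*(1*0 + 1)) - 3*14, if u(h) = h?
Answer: -3036/73 - 9*√3/73 ≈ -41.803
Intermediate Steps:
C(P) = 2*P/3 (C(P) = (P + P)/3 = (2*P)/3 = 2*P/3)
g(f) = 1/(10/3 + f) (g(f) = 1/(f + (⅔)*5) = 1/(f + 10/3) = 1/(10/3 + f))
g(√(u(1) + 2)*(1*0 + 1)) - 3*14 = 3/(10 + 3*(√(1 + 2)*(1*0 + 1))) - 3*14 = 3/(10 + 3*(√3*(0 + 1))) - 42 = 3/(10 + 3*(√3*1)) - 42 = 3/(10 + 3*√3) - 42 = -42 + 3/(10 + 3*√3)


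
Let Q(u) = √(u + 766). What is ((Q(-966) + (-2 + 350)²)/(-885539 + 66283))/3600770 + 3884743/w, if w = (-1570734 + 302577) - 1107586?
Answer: -716237958081213152/438020551816459385 - I*√2/294995242712 ≈ -1.6352 - 4.794e-12*I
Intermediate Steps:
Q(u) = √(766 + u)
w = -2375743 (w = -1268157 - 1107586 = -2375743)
((Q(-966) + (-2 + 350)²)/(-885539 + 66283))/3600770 + 3884743/w = ((√(766 - 966) + (-2 + 350)²)/(-885539 + 66283))/3600770 + 3884743/(-2375743) = ((√(-200) + 348²)/(-819256))*(1/3600770) + 3884743*(-1/2375743) = ((10*I*√2 + 121104)*(-1/819256))*(1/3600770) - 3884743/2375743 = ((121104 + 10*I*√2)*(-1/819256))*(1/3600770) - 3884743/2375743 = (-15138/102407 - 5*I*√2/409628)*(1/3600770) - 3884743/2375743 = (-7569/184372026695 - I*√2/294995242712) - 3884743/2375743 = -716237958081213152/438020551816459385 - I*√2/294995242712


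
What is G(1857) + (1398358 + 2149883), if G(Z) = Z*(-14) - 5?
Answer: 3522238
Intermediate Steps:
G(Z) = -5 - 14*Z (G(Z) = -14*Z - 5 = -5 - 14*Z)
G(1857) + (1398358 + 2149883) = (-5 - 14*1857) + (1398358 + 2149883) = (-5 - 25998) + 3548241 = -26003 + 3548241 = 3522238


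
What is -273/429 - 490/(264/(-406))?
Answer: 49693/66 ≈ 752.92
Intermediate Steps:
-273/429 - 490/(264/(-406)) = -273*1/429 - 490/(264*(-1/406)) = -7/11 - 490/(-132/203) = -7/11 - 490*(-203/132) = -7/11 + 49735/66 = 49693/66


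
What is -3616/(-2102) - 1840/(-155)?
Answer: 442816/32581 ≈ 13.591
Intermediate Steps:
-3616/(-2102) - 1840/(-155) = -3616*(-1/2102) - 1840*(-1/155) = 1808/1051 + 368/31 = 442816/32581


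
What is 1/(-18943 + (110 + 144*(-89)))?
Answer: -1/31649 ≈ -3.1597e-5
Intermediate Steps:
1/(-18943 + (110 + 144*(-89))) = 1/(-18943 + (110 - 12816)) = 1/(-18943 - 12706) = 1/(-31649) = -1/31649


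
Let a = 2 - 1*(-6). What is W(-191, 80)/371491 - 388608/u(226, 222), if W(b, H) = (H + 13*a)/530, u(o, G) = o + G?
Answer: -597758737636/689115805 ≈ -867.43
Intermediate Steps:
a = 8 (a = 2 + 6 = 8)
u(o, G) = G + o
W(b, H) = 52/265 + H/530 (W(b, H) = (H + 13*8)/530 = (H + 104)*(1/530) = (104 + H)*(1/530) = 52/265 + H/530)
W(-191, 80)/371491 - 388608/u(226, 222) = (52/265 + (1/530)*80)/371491 - 388608/(222 + 226) = (52/265 + 8/53)*(1/371491) - 388608/448 = (92/265)*(1/371491) - 388608*1/448 = 92/98445115 - 6072/7 = -597758737636/689115805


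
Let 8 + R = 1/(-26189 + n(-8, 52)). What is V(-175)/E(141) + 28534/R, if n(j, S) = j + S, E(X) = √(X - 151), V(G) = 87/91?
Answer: -746021430/209161 - 87*I*√10/910 ≈ -3566.7 - 0.30233*I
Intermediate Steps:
V(G) = 87/91 (V(G) = 87*(1/91) = 87/91)
E(X) = √(-151 + X)
n(j, S) = S + j
R = -209161/26145 (R = -8 + 1/(-26189 + (52 - 8)) = -8 + 1/(-26189 + 44) = -8 + 1/(-26145) = -8 - 1/26145 = -209161/26145 ≈ -8.0000)
V(-175)/E(141) + 28534/R = 87/(91*(√(-151 + 141))) + 28534/(-209161/26145) = 87/(91*(√(-10))) + 28534*(-26145/209161) = 87/(91*((I*√10))) - 746021430/209161 = 87*(-I*√10/10)/91 - 746021430/209161 = -87*I*√10/910 - 746021430/209161 = -746021430/209161 - 87*I*√10/910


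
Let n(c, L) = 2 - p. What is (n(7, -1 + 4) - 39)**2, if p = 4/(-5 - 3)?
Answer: 5329/4 ≈ 1332.3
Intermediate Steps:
p = -1/2 (p = 4/(-8) = 4*(-1/8) = -1/2 ≈ -0.50000)
n(c, L) = 5/2 (n(c, L) = 2 - 1*(-1/2) = 2 + 1/2 = 5/2)
(n(7, -1 + 4) - 39)**2 = (5/2 - 39)**2 = (-73/2)**2 = 5329/4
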